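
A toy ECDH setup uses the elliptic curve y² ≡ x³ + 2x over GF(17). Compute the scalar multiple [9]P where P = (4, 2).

(4, 15)

Repeated addition: build up to 9P.
2P: tangent at (4, 2): λ = (3·4² + 2)/(2·2) ≡ 16/4. 4⁻¹ ≡ 13 (mod 17) since 4·13 = 52 ≡ 1, so λ ≡ 16·13 ≡ 4.
  x = λ² - 4 - 4 = 16 - 8 ≡ 8; y = λ·(4 - 8) - 2 ≡ 16. → (8, 16)
3P: (8, 16) + (4, 2). λ = (2 - 16)/(4 - 8) ≡ 3/13 mod 17. 13⁻¹ ≡ 4 (mod 17) since 13·4 = 52 ≡ 1, so λ ≡ 12.
  x = λ² - 8 - 4 = 144 - 12 ≡ 13; y = λ·(8 - 13) - 16 ≡ 9. → (13, 9)
4P: (13, 9) + (4, 2). λ = (2 - 9)/(4 - 13) ≡ 10/8 mod 17. 8⁻¹ ≡ 15 (mod 17), so λ ≡ 14.
  x = λ² - 13 - 4 = 196 - 17 ≡ 9; y = λ·(13 - 9) - 9 ≡ 13. → (9, 13)
5P: (9, 13) + (4, 2). λ = (2 - 13)/(4 - 9) ≡ 6/12 mod 17. 12⁻¹ ≡ 10 (mod 17), so λ ≡ 9.
  x = λ² - 9 - 4 = 81 - 13 ≡ 0; y = λ·(9 - 0) - 13 ≡ 0. → (0, 0)
6P: (0, 0) + (4, 2). λ = (2 - 0)/(4 - 0) ≡ 2/4 mod 17. 4⁻¹ ≡ 13 (mod 17), so λ ≡ 9.
  x = λ² - 0 - 4 = 81 - 4 ≡ 9; y = λ·(0 - 9) - 0 ≡ 4. → (9, 4)
7P: (9, 4) + (4, 2). λ = (2 - 4)/(4 - 9) ≡ 15/12 mod 17. 12⁻¹ ≡ 10 (mod 17), so λ ≡ 14.
  x = λ² - 9 - 4 = 196 - 13 ≡ 13; y = λ·(9 - 13) - 4 ≡ 8. → (13, 8)
8P: (13, 8) + (4, 2). λ = (2 - 8)/(4 - 13) ≡ 11/8 mod 17. 8⁻¹ ≡ 15 (mod 17) since 8·15 = 120 ≡ 1, so λ ≡ 12.
  x = λ² - 13 - 4 = 144 - 17 ≡ 8; y = λ·(13 - 8) - 8 ≡ 1. → (8, 1)
9P: (8, 1) + (4, 2). λ = (2 - 1)/(4 - 8) ≡ 1/13 mod 17. 13⁻¹ ≡ 4 (mod 17) since 13·4 = 52 ≡ 1, so λ ≡ 4.
  x = λ² - 8 - 4 = 16 - 12 ≡ 4; y = λ·(8 - 4) - 1 ≡ 15. → (4, 15)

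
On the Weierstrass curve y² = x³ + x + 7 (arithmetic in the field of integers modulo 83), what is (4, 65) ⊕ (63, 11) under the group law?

(47, 25)

(4, 65) + (63, 11). λ = (11 - 65)/(63 - 4) ≡ 29/59 mod 83. 59⁻¹ ≡ 38 (mod 83), so λ ≡ 23.
  x = λ² - 4 - 63 = 529 - 67 ≡ 47; y = λ·(4 - 47) - 65 ≡ 25. → (47, 25)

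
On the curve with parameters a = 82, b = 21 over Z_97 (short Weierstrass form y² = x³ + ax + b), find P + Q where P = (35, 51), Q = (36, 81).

(53, 88)

(35, 51) + (36, 81). λ = (81 - 51)/(36 - 35) ≡ 30/1 mod 97. 1⁻¹ ≡ 1 (mod 97) since 1·1 = 1 ≡ 1, so λ ≡ 30.
  x = λ² - 35 - 36 = 900 - 71 ≡ 53; y = λ·(35 - 53) - 51 ≡ 88. → (53, 88)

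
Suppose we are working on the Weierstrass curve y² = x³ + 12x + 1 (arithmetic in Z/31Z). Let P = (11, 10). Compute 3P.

Repeated addition: build up to 3P.
2P: tangent at (11, 10): λ = (3·11² + 12)/(2·10) ≡ 3/20. 20⁻¹ ≡ 14 (mod 31), so λ ≡ 3·14 ≡ 11.
  x = λ² - 11 - 11 = 121 - 22 ≡ 6; y = λ·(11 - 6) - 10 ≡ 14. → (6, 14)
3P: (6, 14) + (11, 10). λ = (10 - 14)/(11 - 6) ≡ 27/5 mod 31. 5⁻¹ ≡ 25 (mod 31) since 5·25 = 125 ≡ 1, so λ ≡ 24.
  x = λ² - 6 - 11 = 576 - 17 ≡ 1; y = λ·(6 - 1) - 14 ≡ 13. → (1, 13)

(1, 13)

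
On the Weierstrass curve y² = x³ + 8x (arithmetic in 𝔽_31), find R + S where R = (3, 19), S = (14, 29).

(3, 19) + (14, 29). λ = (29 - 19)/(14 - 3) ≡ 10/11 mod 31. 11⁻¹ ≡ 17 (mod 31) since 11·17 = 187 ≡ 1, so λ ≡ 15.
  x = λ² - 3 - 14 = 225 - 17 ≡ 22; y = λ·(3 - 22) - 19 ≡ 6. → (22, 6)

(22, 6)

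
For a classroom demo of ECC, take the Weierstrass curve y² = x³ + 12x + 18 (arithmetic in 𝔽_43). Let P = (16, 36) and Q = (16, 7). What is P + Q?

The two points share x = 16 and their y-coordinates satisfy 36 + 7 ≡ 0 (mod 43), so they are inverses. Their sum is 𝒪.

O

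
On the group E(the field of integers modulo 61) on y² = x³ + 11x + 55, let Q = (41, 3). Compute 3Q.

Repeated addition: build up to 3Q.
2Q: tangent at (41, 3): λ = (3·41² + 11)/(2·3) ≡ 52/6. 6⁻¹ ≡ 51 (mod 61), so λ ≡ 52·51 ≡ 29.
  x = λ² - 41 - 41 = 841 - 82 ≡ 27; y = λ·(41 - 27) - 3 ≡ 37. → (27, 37)
3Q: (27, 37) + (41, 3). λ = (3 - 37)/(41 - 27) ≡ 27/14 mod 61. 14⁻¹ ≡ 48 (mod 61), so λ ≡ 15.
  x = λ² - 27 - 41 = 225 - 68 ≡ 35; y = λ·(27 - 35) - 37 ≡ 26. → (35, 26)

(35, 26)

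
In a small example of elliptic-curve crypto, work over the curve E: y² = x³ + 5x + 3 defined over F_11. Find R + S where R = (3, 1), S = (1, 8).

(0, 5)

(3, 1) + (1, 8). λ = (8 - 1)/(1 - 3) ≡ 7/9 mod 11. 9⁻¹ ≡ 5 (mod 11), so λ ≡ 2.
  x = λ² - 3 - 1 = 4 - 4 ≡ 0; y = λ·(3 - 0) - 1 ≡ 5. → (0, 5)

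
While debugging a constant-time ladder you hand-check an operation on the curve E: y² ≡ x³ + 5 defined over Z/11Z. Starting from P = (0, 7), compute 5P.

(0, 4)

Double-and-add on 5 = (101)₂. Start with P = (0, 7) for the leading 1-bit.
double: tangent at (0, 7): λ = (3·0² + 0)/(2·7) ≡ 0/3. 3⁻¹ ≡ 4 (mod 11) since 3·4 = 12 ≡ 1, so λ ≡ 0·4 ≡ 0.
  x = λ² - 0 - 0 = 0 - 0 ≡ 0; y = λ·(0 - 0) - 7 ≡ 4. → (0, 4)
double: tangent at (0, 4): λ = (3·0² + 0)/(2·4) ≡ 0/8. 8⁻¹ ≡ 7 (mod 11), so λ ≡ 0·7 ≡ 0.
  x = λ² - 0 - 0 = 0 - 0 ≡ 0; y = λ·(0 - 0) - 4 ≡ 7. → (0, 7)
add P: tangent at (0, 7): λ = (3·0² + 0)/(2·7) ≡ 0/3. 3⁻¹ ≡ 4 (mod 11) since 3·4 = 12 ≡ 1, so λ ≡ 0·4 ≡ 0.
  x = λ² - 0 - 0 = 0 - 0 ≡ 0; y = λ·(0 - 0) - 7 ≡ 4. → (0, 4)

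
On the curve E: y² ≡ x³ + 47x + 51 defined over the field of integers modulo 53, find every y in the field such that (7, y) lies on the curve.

x³ + 47x + 51 = 723 ≡ 34 (mod 53).
34 is a non-residue mod 53; no y exists.

none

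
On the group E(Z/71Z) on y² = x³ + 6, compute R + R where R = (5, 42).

(9, 66)

tangent at (5, 42): λ = (3·5² + 0)/(2·42) ≡ 4/13. 13⁻¹ ≡ 11 (mod 71), so λ ≡ 4·11 ≡ 44.
  x = λ² - 5 - 5 = 1936 - 10 ≡ 9; y = λ·(5 - 9) - 42 ≡ 66. → (9, 66)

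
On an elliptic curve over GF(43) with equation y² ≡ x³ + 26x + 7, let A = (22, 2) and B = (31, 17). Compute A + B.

(22, 2) + (31, 17). λ = (17 - 2)/(31 - 22) ≡ 15/9 mod 43. 9⁻¹ ≡ 24 (mod 43), so λ ≡ 16.
  x = λ² - 22 - 31 = 256 - 53 ≡ 31; y = λ·(22 - 31) - 2 ≡ 26. → (31, 26)

(31, 26)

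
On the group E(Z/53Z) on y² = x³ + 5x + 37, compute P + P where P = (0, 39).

(17, 0)

tangent at (0, 39): λ = (3·0² + 5)/(2·39) ≡ 5/25. 25⁻¹ ≡ 17 (mod 53), so λ ≡ 5·17 ≡ 32.
  x = λ² - 0 - 0 = 1024 - 0 ≡ 17; y = λ·(0 - 17) - 39 ≡ 0. → (17, 0)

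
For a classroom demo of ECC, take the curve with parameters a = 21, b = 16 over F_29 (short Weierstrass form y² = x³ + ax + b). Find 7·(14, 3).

(1, 26)

Write Q = (14, 3).
Double-and-add on 7 = (111)₂. Start with Q = (14, 3) for the leading 1-bit.
double: tangent at (14, 3): λ = (3·14² + 21)/(2·3) ≡ 0/6. 6⁻¹ ≡ 5 (mod 29) since 6·5 = 30 ≡ 1, so λ ≡ 0·5 ≡ 0.
  x = λ² - 14 - 14 = 0 - 28 ≡ 1; y = λ·(14 - 1) - 3 ≡ 26. → (1, 26)
add Q: (1, 26) + (14, 3). λ = (3 - 26)/(14 - 1) ≡ 6/13 mod 29. 13⁻¹ ≡ 9 (mod 29), so λ ≡ 25.
  x = λ² - 1 - 14 = 625 - 15 ≡ 1; y = λ·(1 - 1) - 26 ≡ 3. → (1, 3)
double: tangent at (1, 3): λ = (3·1² + 21)/(2·3) ≡ 24/6. 6⁻¹ ≡ 5 (mod 29) since 6·5 = 30 ≡ 1, so λ ≡ 24·5 ≡ 4.
  x = λ² - 1 - 1 = 16 - 2 ≡ 14; y = λ·(1 - 14) - 3 ≡ 3. → (14, 3)
add Q: tangent at (14, 3): λ = (3·14² + 21)/(2·3) ≡ 0/6. 6⁻¹ ≡ 5 (mod 29), so λ ≡ 0·5 ≡ 0.
  x = λ² - 14 - 14 = 0 - 28 ≡ 1; y = λ·(14 - 1) - 3 ≡ 26. → (1, 26)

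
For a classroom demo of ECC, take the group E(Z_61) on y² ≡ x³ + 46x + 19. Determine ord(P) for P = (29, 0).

2

2P: (29, 0) + (29, 0): same x and y₁ ≡ -y₂, so the sum is ∞.
2P = ∞, so the order is 2.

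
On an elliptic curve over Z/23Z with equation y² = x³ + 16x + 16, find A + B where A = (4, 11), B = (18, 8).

(4, 11) + (18, 8). λ = (8 - 11)/(18 - 4) ≡ 20/14 mod 23. 14⁻¹ ≡ 5 (mod 23) since 14·5 = 70 ≡ 1, so λ ≡ 8.
  x = λ² - 4 - 18 = 64 - 22 ≡ 19; y = λ·(4 - 19) - 11 ≡ 7. → (19, 7)

(19, 7)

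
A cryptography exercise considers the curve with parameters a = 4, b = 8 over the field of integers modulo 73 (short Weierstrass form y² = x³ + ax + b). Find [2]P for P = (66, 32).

tangent at (66, 32): λ = (3·66² + 4)/(2·32) ≡ 5/64. 64⁻¹ ≡ 8 (mod 73), so λ ≡ 5·8 ≡ 40.
  x = λ² - 66 - 66 = 1600 - 132 ≡ 8; y = λ·(66 - 8) - 32 ≡ 25. → (8, 25)

(8, 25)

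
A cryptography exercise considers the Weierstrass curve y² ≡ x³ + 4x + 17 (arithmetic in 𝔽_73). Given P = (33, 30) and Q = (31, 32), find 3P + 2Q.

First 3P:
Repeated addition: build up to 3P.
2P: tangent at (33, 30): λ = (3·33² + 4)/(2·30) ≡ 59/60. 60⁻¹ ≡ 28 (mod 73) since 60·28 = 1680 ≡ 1, so λ ≡ 59·28 ≡ 46.
  x = λ² - 33 - 33 = 2116 - 66 ≡ 6; y = λ·(33 - 6) - 30 ≡ 44. → (6, 44)
3P: (6, 44) + (33, 30). λ = (30 - 44)/(33 - 6) ≡ 59/27 mod 73. 27⁻¹ ≡ 46 (mod 73), so λ ≡ 13.
  x = λ² - 6 - 33 = 169 - 39 ≡ 57; y = λ·(6 - 57) - 44 ≡ 23. → (57, 23)
3P = (57, 23).
Next 2Q:
Repeated addition: build up to 2Q.
2Q: tangent at (31, 32): λ = (3·31² + 4)/(2·32) ≡ 40/64. 64⁻¹ ≡ 8 (mod 73) since 64·8 = 512 ≡ 1, so λ ≡ 40·8 ≡ 28.
  x = λ² - 31 - 31 = 784 - 62 ≡ 65; y = λ·(31 - 65) - 32 ≡ 38. → (65, 38)
2Q = (65, 38).
Finally 3P + 2Q:
(57, 23) + (65, 38). λ = (38 - 23)/(65 - 57) ≡ 15/8 mod 73. 8⁻¹ ≡ 64 (mod 73) since 8·64 = 512 ≡ 1, so λ ≡ 11.
  x = λ² - 57 - 65 = 121 - 122 ≡ 72; y = λ·(57 - 72) - 23 ≡ 31. → (72, 31)

(72, 31)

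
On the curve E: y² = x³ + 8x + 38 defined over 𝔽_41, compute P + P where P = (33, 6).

(25, 18)

tangent at (33, 6): λ = (3·33² + 8)/(2·6) ≡ 36/12. 12⁻¹ ≡ 24 (mod 41) since 12·24 = 288 ≡ 1, so λ ≡ 36·24 ≡ 3.
  x = λ² - 33 - 33 = 9 - 66 ≡ 25; y = λ·(33 - 25) - 6 ≡ 18. → (25, 18)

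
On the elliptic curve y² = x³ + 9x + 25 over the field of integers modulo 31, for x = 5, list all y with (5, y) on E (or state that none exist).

x³ + 9x + 25 = 195 ≡ 9 (mod 31).
Square roots of 9 mod 31: 3 and 28 (since 3² = 9 ≡ 9).

3, 28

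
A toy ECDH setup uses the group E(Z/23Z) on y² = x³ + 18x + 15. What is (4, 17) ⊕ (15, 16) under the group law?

(8, 21)

(4, 17) + (15, 16). λ = (16 - 17)/(15 - 4) ≡ 22/11 mod 23. 11⁻¹ ≡ 21 (mod 23), so λ ≡ 2.
  x = λ² - 4 - 15 = 4 - 19 ≡ 8; y = λ·(4 - 8) - 17 ≡ 21. → (8, 21)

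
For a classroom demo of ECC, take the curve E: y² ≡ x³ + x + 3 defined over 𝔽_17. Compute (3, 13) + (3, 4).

The two points share x = 3 and their y-coordinates satisfy 13 + 4 ≡ 0 (mod 17), so they are inverses. Their sum is O.

O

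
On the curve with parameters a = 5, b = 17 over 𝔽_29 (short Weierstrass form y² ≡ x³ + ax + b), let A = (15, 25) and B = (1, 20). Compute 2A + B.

(12, 23)

First 2A:
Repeated addition: build up to 2A.
2A: tangent at (15, 25): λ = (3·15² + 5)/(2·25) ≡ 13/21. 21⁻¹ ≡ 18 (mod 29), so λ ≡ 13·18 ≡ 2.
  x = λ² - 15 - 15 = 4 - 30 ≡ 3; y = λ·(15 - 3) - 25 ≡ 28. → (3, 28)
2A = (3, 28).
Finally 2A + B:
(3, 28) + (1, 20). λ = (20 - 28)/(1 - 3) ≡ 21/27 mod 29. 27⁻¹ ≡ 14 (mod 29), so λ ≡ 4.
  x = λ² - 3 - 1 = 16 - 4 ≡ 12; y = λ·(3 - 12) - 28 ≡ 23. → (12, 23)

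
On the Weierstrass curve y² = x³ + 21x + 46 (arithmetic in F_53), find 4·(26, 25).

Write G = (26, 25).
Repeated addition: build up to 4G.
2G: tangent at (26, 25): λ = (3·26² + 21)/(2·25) ≡ 35/50. 50⁻¹ ≡ 35 (mod 53), so λ ≡ 35·35 ≡ 6.
  x = λ² - 26 - 26 = 36 - 52 ≡ 37; y = λ·(26 - 37) - 25 ≡ 15. → (37, 15)
3G: (37, 15) + (26, 25). λ = (25 - 15)/(26 - 37) ≡ 10/42 mod 53. 42⁻¹ ≡ 24 (mod 53), so λ ≡ 28.
  x = λ² - 37 - 26 = 784 - 63 ≡ 32; y = λ·(37 - 32) - 15 ≡ 19. → (32, 19)
4G: (32, 19) + (26, 25). λ = (25 - 19)/(26 - 32) ≡ 6/47 mod 53. 47⁻¹ ≡ 44 (mod 53), so λ ≡ 52.
  x = λ² - 32 - 26 = 2704 - 58 ≡ 49; y = λ·(32 - 49) - 19 ≡ 51. → (49, 51)

(49, 51)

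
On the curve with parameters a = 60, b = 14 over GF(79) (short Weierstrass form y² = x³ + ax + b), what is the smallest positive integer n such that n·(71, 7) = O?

2P: tangent at (71, 7): λ = (3·71² + 60)/(2·7) ≡ 15/14. 14⁻¹ ≡ 17 (mod 79), so λ ≡ 15·17 ≡ 18.
  x = λ² - 71 - 71 = 324 - 142 ≡ 24; y = λ·(71 - 24) - 7 ≡ 49. → (24, 49)
3P: (24, 49) + (71, 7). λ = (7 - 49)/(71 - 24) ≡ 37/47 mod 79. 47⁻¹ ≡ 37 (mod 79), so λ ≡ 26.
  x = λ² - 24 - 71 = 676 - 95 ≡ 28; y = λ·(24 - 28) - 49 ≡ 5. → (28, 5)
4P: (28, 5) + (71, 7). λ = (7 - 5)/(71 - 28) ≡ 2/43 mod 79. 43⁻¹ ≡ 68 (mod 79) since 43·68 = 2924 ≡ 1, so λ ≡ 57.
  x = λ² - 28 - 71 = 3249 - 99 ≡ 69; y = λ·(28 - 69) - 5 ≡ 28. → (69, 28)
5P: (69, 28) + (71, 7). λ = (7 - 28)/(71 - 69) ≡ 58/2 mod 79. 2⁻¹ ≡ 40 (mod 79) since 2·40 = 80 ≡ 1, so λ ≡ 29.
  x = λ² - 69 - 71 = 841 - 140 ≡ 69; y = λ·(69 - 69) - 28 ≡ 51. → (69, 51)
6P: (69, 51) + (71, 7). λ = (7 - 51)/(71 - 69) ≡ 35/2 mod 79. 2⁻¹ ≡ 40 (mod 79) since 2·40 = 80 ≡ 1, so λ ≡ 57.
  x = λ² - 69 - 71 = 3249 - 140 ≡ 28; y = λ·(69 - 28) - 51 ≡ 74. → (28, 74)
7P: (28, 74) + (71, 7). λ = (7 - 74)/(71 - 28) ≡ 12/43 mod 79. 43⁻¹ ≡ 68 (mod 79) since 43·68 = 2924 ≡ 1, so λ ≡ 26.
  x = λ² - 28 - 71 = 676 - 99 ≡ 24; y = λ·(28 - 24) - 74 ≡ 30. → (24, 30)
8P: (24, 30) + (71, 7). λ = (7 - 30)/(71 - 24) ≡ 56/47 mod 79. 47⁻¹ ≡ 37 (mod 79) since 47·37 = 1739 ≡ 1, so λ ≡ 18.
  x = λ² - 24 - 71 = 324 - 95 ≡ 71; y = λ·(24 - 71) - 30 ≡ 72. → (71, 72)
9P: (71, 72) + (71, 7): same x and y₁ ≡ -y₂, so the sum is O.
9P = O, so the order is 9.

9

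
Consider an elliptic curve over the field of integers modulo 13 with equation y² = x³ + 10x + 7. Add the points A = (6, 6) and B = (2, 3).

(8, 12)

(6, 6) + (2, 3). λ = (3 - 6)/(2 - 6) ≡ 10/9 mod 13. 9⁻¹ ≡ 3 (mod 13) since 9·3 = 27 ≡ 1, so λ ≡ 4.
  x = λ² - 6 - 2 = 16 - 8 ≡ 8; y = λ·(6 - 8) - 6 ≡ 12. → (8, 12)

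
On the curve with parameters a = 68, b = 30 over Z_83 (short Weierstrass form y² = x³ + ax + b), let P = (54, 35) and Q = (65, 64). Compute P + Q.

(54, 35) + (65, 64). λ = (64 - 35)/(65 - 54) ≡ 29/11 mod 83. 11⁻¹ ≡ 68 (mod 83), so λ ≡ 63.
  x = λ² - 54 - 65 = 3969 - 119 ≡ 32; y = λ·(54 - 32) - 35 ≡ 23. → (32, 23)

(32, 23)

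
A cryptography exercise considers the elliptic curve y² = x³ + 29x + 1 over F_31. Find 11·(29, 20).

Write Q = (29, 20).
Repeated addition: build up to 11Q.
2Q: tangent at (29, 20): λ = (3·29² + 29)/(2·20) ≡ 10/9. 9⁻¹ ≡ 7 (mod 31) since 9·7 = 63 ≡ 1, so λ ≡ 10·7 ≡ 8.
  x = λ² - 29 - 29 = 64 - 58 ≡ 6; y = λ·(29 - 6) - 20 ≡ 9. → (6, 9)
3Q: (6, 9) + (29, 20). λ = (20 - 9)/(29 - 6) ≡ 11/23 mod 31. 23⁻¹ ≡ 27 (mod 31) since 23·27 = 621 ≡ 1, so λ ≡ 18.
  x = λ² - 6 - 29 = 324 - 35 ≡ 10; y = λ·(6 - 10) - 9 ≡ 12. → (10, 12)
4Q: (10, 12) + (29, 20). λ = (20 - 12)/(29 - 10) ≡ 8/19 mod 31. 19⁻¹ ≡ 18 (mod 31) since 19·18 = 342 ≡ 1, so λ ≡ 20.
  x = λ² - 10 - 29 = 400 - 39 ≡ 20; y = λ·(10 - 20) - 12 ≡ 5. → (20, 5)
5Q: (20, 5) + (29, 20). λ = (20 - 5)/(29 - 20) ≡ 15/9 mod 31. 9⁻¹ ≡ 7 (mod 31) since 9·7 = 63 ≡ 1, so λ ≡ 12.
  x = λ² - 20 - 29 = 144 - 49 ≡ 2; y = λ·(20 - 2) - 5 ≡ 25. → (2, 25)
6Q: (2, 25) + (29, 20). λ = (20 - 25)/(29 - 2) ≡ 26/27 mod 31. 27⁻¹ ≡ 23 (mod 31), so λ ≡ 9.
  x = λ² - 2 - 29 = 81 - 31 ≡ 19; y = λ·(2 - 19) - 25 ≡ 8. → (19, 8)
7Q: (19, 8) + (29, 20). λ = (20 - 8)/(29 - 19) ≡ 12/10 mod 31. 10⁻¹ ≡ 28 (mod 31), so λ ≡ 26.
  x = λ² - 19 - 29 = 676 - 48 ≡ 8; y = λ·(19 - 8) - 8 ≡ 30. → (8, 30)
8Q: (8, 30) + (29, 20). λ = (20 - 30)/(29 - 8) ≡ 21/21 mod 31. 21⁻¹ ≡ 3 (mod 31), so λ ≡ 1.
  x = λ² - 8 - 29 = 1 - 37 ≡ 26; y = λ·(8 - 26) - 30 ≡ 14. → (26, 14)
9Q: (26, 14) + (29, 20). λ = (20 - 14)/(29 - 26) ≡ 6/3 mod 31. 3⁻¹ ≡ 21 (mod 31) since 3·21 = 63 ≡ 1, so λ ≡ 2.
  x = λ² - 26 - 29 = 4 - 55 ≡ 11; y = λ·(26 - 11) - 14 ≡ 16. → (11, 16)
10Q: (11, 16) + (29, 20). λ = (20 - 16)/(29 - 11) ≡ 4/18 mod 31. 18⁻¹ ≡ 19 (mod 31) since 18·19 = 342 ≡ 1, so λ ≡ 14.
  x = λ² - 11 - 29 = 196 - 40 ≡ 1; y = λ·(11 - 1) - 16 ≡ 0. → (1, 0)
11Q: (1, 0) + (29, 20). λ = (20 - 0)/(29 - 1) ≡ 20/28 mod 31. 28⁻¹ ≡ 10 (mod 31), so λ ≡ 14.
  x = λ² - 1 - 29 = 196 - 30 ≡ 11; y = λ·(1 - 11) - 0 ≡ 15. → (11, 15)

(11, 15)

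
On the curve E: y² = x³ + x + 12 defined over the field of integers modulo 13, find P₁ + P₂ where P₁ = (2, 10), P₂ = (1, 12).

(1, 1)

(2, 10) + (1, 12). λ = (12 - 10)/(1 - 2) ≡ 2/12 mod 13. 12⁻¹ ≡ 12 (mod 13), so λ ≡ 11.
  x = λ² - 2 - 1 = 121 - 3 ≡ 1; y = λ·(2 - 1) - 10 ≡ 1. → (1, 1)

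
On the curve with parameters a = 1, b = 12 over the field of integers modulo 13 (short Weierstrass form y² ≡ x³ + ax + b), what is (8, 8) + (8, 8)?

(9, 10)

tangent at (8, 8): λ = (3·8² + 1)/(2·8) ≡ 11/3. 3⁻¹ ≡ 9 (mod 13) since 3·9 = 27 ≡ 1, so λ ≡ 11·9 ≡ 8.
  x = λ² - 8 - 8 = 64 - 16 ≡ 9; y = λ·(8 - 9) - 8 ≡ 10. → (9, 10)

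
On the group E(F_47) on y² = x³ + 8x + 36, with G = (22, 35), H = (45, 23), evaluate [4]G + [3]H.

(0, 41)

First 4G:
Repeated addition: build up to 4G.
2G: tangent at (22, 35): λ = (3·22² + 8)/(2·35) ≡ 3/23. 23⁻¹ ≡ 45 (mod 47) since 23·45 = 1035 ≡ 1, so λ ≡ 3·45 ≡ 41.
  x = λ² - 22 - 22 = 1681 - 44 ≡ 39; y = λ·(22 - 39) - 35 ≡ 20. → (39, 20)
3G: (39, 20) + (22, 35). λ = (35 - 20)/(22 - 39) ≡ 15/30 mod 47. 30⁻¹ ≡ 11 (mod 47) since 30·11 = 330 ≡ 1, so λ ≡ 24.
  x = λ² - 39 - 22 = 576 - 61 ≡ 45; y = λ·(39 - 45) - 20 ≡ 24. → (45, 24)
4G: (45, 24) + (22, 35). λ = (35 - 24)/(22 - 45) ≡ 11/24 mod 47. 24⁻¹ ≡ 2 (mod 47), so λ ≡ 22.
  x = λ² - 45 - 22 = 484 - 67 ≡ 41; y = λ·(45 - 41) - 24 ≡ 17. → (41, 17)
4G = (41, 17).
Next 3H:
Repeated addition: build up to 3H.
2H: tangent at (45, 23): λ = (3·45² + 8)/(2·23) ≡ 20/46. 46⁻¹ ≡ 46 (mod 47) since 46·46 = 2116 ≡ 1, so λ ≡ 20·46 ≡ 27.
  x = λ² - 45 - 45 = 729 - 90 ≡ 28; y = λ·(45 - 28) - 23 ≡ 13. → (28, 13)
3H: (28, 13) + (45, 23). λ = (23 - 13)/(45 - 28) ≡ 10/17 mod 47. 17⁻¹ ≡ 36 (mod 47), so λ ≡ 31.
  x = λ² - 28 - 45 = 961 - 73 ≡ 42; y = λ·(28 - 42) - 13 ≡ 23. → (42, 23)
3H = (42, 23).
Finally 4G + 3H:
(41, 17) + (42, 23). λ = (23 - 17)/(42 - 41) ≡ 6/1 mod 47. 1⁻¹ ≡ 1 (mod 47) since 1·1 = 1 ≡ 1, so λ ≡ 6.
  x = λ² - 41 - 42 = 36 - 83 ≡ 0; y = λ·(41 - 0) - 17 ≡ 41. → (0, 41)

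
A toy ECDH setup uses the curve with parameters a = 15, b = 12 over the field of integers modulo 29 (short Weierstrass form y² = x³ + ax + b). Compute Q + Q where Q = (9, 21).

(15, 25)

tangent at (9, 21): λ = (3·9² + 15)/(2·21) ≡ 26/13. 13⁻¹ ≡ 9 (mod 29) since 13·9 = 117 ≡ 1, so λ ≡ 26·9 ≡ 2.
  x = λ² - 9 - 9 = 4 - 18 ≡ 15; y = λ·(9 - 15) - 21 ≡ 25. → (15, 25)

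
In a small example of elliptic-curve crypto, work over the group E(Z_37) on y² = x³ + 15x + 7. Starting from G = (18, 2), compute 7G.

Double-and-add on 7 = (111)₂. Start with G = (18, 2) for the leading 1-bit.
double: tangent at (18, 2): λ = (3·18² + 15)/(2·2) ≡ 25/4. 4⁻¹ ≡ 28 (mod 37), so λ ≡ 25·28 ≡ 34.
  x = λ² - 18 - 18 = 1156 - 36 ≡ 10; y = λ·(18 - 10) - 2 ≡ 11. → (10, 11)
add G: (10, 11) + (18, 2). λ = (2 - 11)/(18 - 10) ≡ 28/8 mod 37. 8⁻¹ ≡ 14 (mod 37) since 8·14 = 112 ≡ 1, so λ ≡ 22.
  x = λ² - 10 - 18 = 484 - 28 ≡ 12; y = λ·(10 - 12) - 11 ≡ 19. → (12, 19)
double: tangent at (12, 19): λ = (3·12² + 15)/(2·19) ≡ 3/1. 1⁻¹ ≡ 1 (mod 37), so λ ≡ 3·1 ≡ 3.
  x = λ² - 12 - 12 = 9 - 24 ≡ 22; y = λ·(12 - 22) - 19 ≡ 25. → (22, 25)
add G: (22, 25) + (18, 2). λ = (2 - 25)/(18 - 22) ≡ 14/33 mod 37. 33⁻¹ ≡ 9 (mod 37) since 33·9 = 297 ≡ 1, so λ ≡ 15.
  x = λ² - 22 - 18 = 225 - 40 ≡ 0; y = λ·(22 - 0) - 25 ≡ 9. → (0, 9)

(0, 9)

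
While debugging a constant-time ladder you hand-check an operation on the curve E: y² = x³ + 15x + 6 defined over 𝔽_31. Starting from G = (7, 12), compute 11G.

(15, 17)

Repeated addition: build up to 11G.
2G: tangent at (7, 12): λ = (3·7² + 15)/(2·12) ≡ 7/24. 24⁻¹ ≡ 22 (mod 31), so λ ≡ 7·22 ≡ 30.
  x = λ² - 7 - 7 = 900 - 14 ≡ 18; y = λ·(7 - 18) - 12 ≡ 30. → (18, 30)
3G: (18, 30) + (7, 12). λ = (12 - 30)/(7 - 18) ≡ 13/20 mod 31. 20⁻¹ ≡ 14 (mod 31) since 20·14 = 280 ≡ 1, so λ ≡ 27.
  x = λ² - 18 - 7 = 729 - 25 ≡ 22; y = λ·(18 - 22) - 30 ≡ 17. → (22, 17)
4G: (22, 17) + (7, 12). λ = (12 - 17)/(7 - 22) ≡ 26/16 mod 31. 16⁻¹ ≡ 2 (mod 31), so λ ≡ 21.
  x = λ² - 22 - 7 = 441 - 29 ≡ 9; y = λ·(22 - 9) - 17 ≡ 8. → (9, 8)
5G: (9, 8) + (7, 12). λ = (12 - 8)/(7 - 9) ≡ 4/29 mod 31. 29⁻¹ ≡ 15 (mod 31), so λ ≡ 29.
  x = λ² - 9 - 7 = 841 - 16 ≡ 19; y = λ·(9 - 19) - 8 ≡ 12. → (19, 12)
6G: (19, 12) + (7, 12). λ = (12 - 12)/(7 - 19) ≡ 0/19 mod 31. 19⁻¹ ≡ 18 (mod 31), so λ ≡ 0.
  x = λ² - 19 - 7 = 0 - 26 ≡ 5; y = λ·(19 - 5) - 12 ≡ 19. → (5, 19)
7G: (5, 19) + (7, 12). λ = (12 - 19)/(7 - 5) ≡ 24/2 mod 31. 2⁻¹ ≡ 16 (mod 31) since 2·16 = 32 ≡ 1, so λ ≡ 12.
  x = λ² - 5 - 7 = 144 - 12 ≡ 8; y = λ·(5 - 8) - 19 ≡ 7. → (8, 7)
8G: (8, 7) + (7, 12). λ = (12 - 7)/(7 - 8) ≡ 5/30 mod 31. 30⁻¹ ≡ 30 (mod 31), so λ ≡ 26.
  x = λ² - 8 - 7 = 676 - 15 ≡ 10; y = λ·(8 - 10) - 7 ≡ 3. → (10, 3)
9G: (10, 3) + (7, 12). λ = (12 - 3)/(7 - 10) ≡ 9/28 mod 31. 28⁻¹ ≡ 10 (mod 31), so λ ≡ 28.
  x = λ² - 10 - 7 = 784 - 17 ≡ 23; y = λ·(10 - 23) - 3 ≡ 5. → (23, 5)
10G: (23, 5) + (7, 12). λ = (12 - 5)/(7 - 23) ≡ 7/15 mod 31. 15⁻¹ ≡ 29 (mod 31) since 15·29 = 435 ≡ 1, so λ ≡ 17.
  x = λ² - 23 - 7 = 289 - 30 ≡ 11; y = λ·(23 - 11) - 5 ≡ 13. → (11, 13)
11G: (11, 13) + (7, 12). λ = (12 - 13)/(7 - 11) ≡ 30/27 mod 31. 27⁻¹ ≡ 23 (mod 31), so λ ≡ 8.
  x = λ² - 11 - 7 = 64 - 18 ≡ 15; y = λ·(11 - 15) - 13 ≡ 17. → (15, 17)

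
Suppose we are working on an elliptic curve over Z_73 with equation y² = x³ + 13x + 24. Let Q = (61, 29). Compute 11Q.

(46, 24)

Double-and-add on 11 = (1011)₂. Start with Q = (61, 29) for the leading 1-bit.
double: tangent at (61, 29): λ = (3·61² + 13)/(2·29) ≡ 7/58. 58⁻¹ ≡ 34 (mod 73), so λ ≡ 7·34 ≡ 19.
  x = λ² - 61 - 61 = 361 - 122 ≡ 20; y = λ·(61 - 20) - 29 ≡ 20. → (20, 20)
double: tangent at (20, 20): λ = (3·20² + 13)/(2·20) ≡ 45/40. 40⁻¹ ≡ 42 (mod 73), so λ ≡ 45·42 ≡ 65.
  x = λ² - 20 - 20 = 4225 - 40 ≡ 24; y = λ·(20 - 24) - 20 ≡ 12. → (24, 12)
add Q: (24, 12) + (61, 29). λ = (29 - 12)/(61 - 24) ≡ 17/37 mod 73. 37⁻¹ ≡ 2 (mod 73) since 37·2 = 74 ≡ 1, so λ ≡ 34.
  x = λ² - 24 - 61 = 1156 - 85 ≡ 49; y = λ·(24 - 49) - 12 ≡ 14. → (49, 14)
double: tangent at (49, 14): λ = (3·49² + 13)/(2·14) ≡ 62/28. 28⁻¹ ≡ 60 (mod 73), so λ ≡ 62·60 ≡ 70.
  x = λ² - 49 - 49 = 4900 - 98 ≡ 57; y = λ·(49 - 57) - 14 ≡ 10. → (57, 10)
add Q: (57, 10) + (61, 29). λ = (29 - 10)/(61 - 57) ≡ 19/4 mod 73. 4⁻¹ ≡ 55 (mod 73), so λ ≡ 23.
  x = λ² - 57 - 61 = 529 - 118 ≡ 46; y = λ·(57 - 46) - 10 ≡ 24. → (46, 24)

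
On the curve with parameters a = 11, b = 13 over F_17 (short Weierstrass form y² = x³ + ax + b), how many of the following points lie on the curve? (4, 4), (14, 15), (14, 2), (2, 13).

(4, 4): 4² ≡ 16, rhs ≡ 2 → off.
(14, 15): 15² ≡ 4, rhs ≡ 4 → on.
(14, 2): 2² ≡ 4, rhs ≡ 4 → on.
(2, 13): 13² ≡ 16, rhs ≡ 9 → off.

2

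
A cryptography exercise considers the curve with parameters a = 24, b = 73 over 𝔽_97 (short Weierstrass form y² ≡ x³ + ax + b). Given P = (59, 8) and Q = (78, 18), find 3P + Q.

First 3P:
Repeated addition: build up to 3P.
2P: tangent at (59, 8): λ = (3·59² + 24)/(2·8) ≡ 88/16. 16⁻¹ ≡ 91 (mod 97) since 16·91 = 1456 ≡ 1, so λ ≡ 88·91 ≡ 54.
  x = λ² - 59 - 59 = 2916 - 118 ≡ 82; y = λ·(59 - 82) - 8 ≡ 11. → (82, 11)
3P: (82, 11) + (59, 8). λ = (8 - 11)/(59 - 82) ≡ 94/74 mod 97. 74⁻¹ ≡ 59 (mod 97), so λ ≡ 17.
  x = λ² - 82 - 59 = 289 - 141 ≡ 51; y = λ·(82 - 51) - 11 ≡ 31. → (51, 31)
3P = (51, 31).
Finally 3P + Q:
(51, 31) + (78, 18). λ = (18 - 31)/(78 - 51) ≡ 84/27 mod 97. 27⁻¹ ≡ 18 (mod 97) since 27·18 = 486 ≡ 1, so λ ≡ 57.
  x = λ² - 51 - 78 = 3249 - 129 ≡ 16; y = λ·(51 - 16) - 31 ≡ 24. → (16, 24)

(16, 24)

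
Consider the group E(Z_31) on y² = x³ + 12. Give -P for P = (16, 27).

(16, 4)

-(16, 27) = (16, -27 mod 31) = (16, 4).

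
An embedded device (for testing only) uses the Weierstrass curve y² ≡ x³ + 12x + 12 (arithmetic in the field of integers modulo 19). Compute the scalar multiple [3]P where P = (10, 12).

Repeated addition: build up to 3P.
2P: tangent at (10, 12): λ = (3·10² + 12)/(2·12) ≡ 8/5. 5⁻¹ ≡ 4 (mod 19), so λ ≡ 8·4 ≡ 13.
  x = λ² - 10 - 10 = 169 - 20 ≡ 16; y = λ·(10 - 16) - 12 ≡ 5. → (16, 5)
3P: (16, 5) + (10, 12). λ = (12 - 5)/(10 - 16) ≡ 7/13 mod 19. 13⁻¹ ≡ 3 (mod 19) since 13·3 = 39 ≡ 1, so λ ≡ 2.
  x = λ² - 16 - 10 = 4 - 26 ≡ 16; y = λ·(16 - 16) - 5 ≡ 14. → (16, 14)

(16, 14)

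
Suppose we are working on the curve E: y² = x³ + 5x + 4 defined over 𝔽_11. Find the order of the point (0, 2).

4

2P: tangent at (0, 2): λ = (3·0² + 5)/(2·2) ≡ 5/4. 4⁻¹ ≡ 3 (mod 11), so λ ≡ 5·3 ≡ 4.
  x = λ² - 0 - 0 = 16 - 0 ≡ 5; y = λ·(0 - 5) - 2 ≡ 0. → (5, 0)
3P: (5, 0) + (0, 2). λ = (2 - 0)/(0 - 5) ≡ 2/6 mod 11. 6⁻¹ ≡ 2 (mod 11) since 6·2 = 12 ≡ 1, so λ ≡ 4.
  x = λ² - 5 - 0 = 16 - 5 ≡ 0; y = λ·(5 - 0) - 0 ≡ 9. → (0, 9)
4P: (0, 9) + (0, 2): same x and y₁ ≡ -y₂, so the sum is O.
4P = O, so the order is 4.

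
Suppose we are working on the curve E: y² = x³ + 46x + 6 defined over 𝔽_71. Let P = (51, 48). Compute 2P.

tangent at (51, 48): λ = (3·51² + 46)/(2·48) ≡ 39/25. 25⁻¹ ≡ 54 (mod 71), so λ ≡ 39·54 ≡ 47.
  x = λ² - 51 - 51 = 2209 - 102 ≡ 48; y = λ·(51 - 48) - 48 ≡ 22. → (48, 22)

(48, 22)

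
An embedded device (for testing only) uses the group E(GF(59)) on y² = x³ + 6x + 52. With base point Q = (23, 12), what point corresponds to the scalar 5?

Double-and-add on 5 = (101)₂. Start with Q = (23, 12) for the leading 1-bit.
double: tangent at (23, 12): λ = (3·23² + 6)/(2·12) ≡ 0/24. 24⁻¹ ≡ 32 (mod 59) since 24·32 = 768 ≡ 1, so λ ≡ 0·32 ≡ 0.
  x = λ² - 23 - 23 = 0 - 46 ≡ 13; y = λ·(23 - 13) - 12 ≡ 47. → (13, 47)
double: tangent at (13, 47): λ = (3·13² + 6)/(2·47) ≡ 41/35. 35⁻¹ ≡ 27 (mod 59), so λ ≡ 41·27 ≡ 45.
  x = λ² - 13 - 13 = 2025 - 26 ≡ 52; y = λ·(13 - 52) - 47 ≡ 27. → (52, 27)
add Q: (52, 27) + (23, 12). λ = (12 - 27)/(23 - 52) ≡ 44/30 mod 59. 30⁻¹ ≡ 2 (mod 59), so λ ≡ 29.
  x = λ² - 52 - 23 = 841 - 75 ≡ 58; y = λ·(52 - 58) - 27 ≡ 35. → (58, 35)

(58, 35)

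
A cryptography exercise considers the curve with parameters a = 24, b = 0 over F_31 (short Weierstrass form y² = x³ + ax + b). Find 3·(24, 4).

(17, 12)

Write Q = (24, 4).
Repeated addition: build up to 3Q.
2Q: tangent at (24, 4): λ = (3·24² + 24)/(2·4) ≡ 16/8. 8⁻¹ ≡ 4 (mod 31), so λ ≡ 16·4 ≡ 2.
  x = λ² - 24 - 24 = 4 - 48 ≡ 18; y = λ·(24 - 18) - 4 ≡ 8. → (18, 8)
3Q: (18, 8) + (24, 4). λ = (4 - 8)/(24 - 18) ≡ 27/6 mod 31. 6⁻¹ ≡ 26 (mod 31), so λ ≡ 20.
  x = λ² - 18 - 24 = 400 - 42 ≡ 17; y = λ·(18 - 17) - 8 ≡ 12. → (17, 12)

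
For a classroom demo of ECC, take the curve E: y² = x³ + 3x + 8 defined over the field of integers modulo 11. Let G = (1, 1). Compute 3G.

Repeated addition: build up to 3G.
2G: tangent at (1, 1): λ = (3·1² + 3)/(2·1) ≡ 6/2. 2⁻¹ ≡ 6 (mod 11), so λ ≡ 6·6 ≡ 3.
  x = λ² - 1 - 1 = 9 - 2 ≡ 7; y = λ·(1 - 7) - 1 ≡ 3. → (7, 3)
3G: (7, 3) + (1, 1). λ = (1 - 3)/(1 - 7) ≡ 9/5 mod 11. 5⁻¹ ≡ 9 (mod 11), so λ ≡ 4.
  x = λ² - 7 - 1 = 16 - 8 ≡ 8; y = λ·(7 - 8) - 3 ≡ 4. → (8, 4)

(8, 4)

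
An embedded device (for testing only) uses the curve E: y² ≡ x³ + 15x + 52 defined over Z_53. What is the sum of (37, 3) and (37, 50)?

O

The two points share x = 37 and their y-coordinates satisfy 3 + 50 ≡ 0 (mod 53), so they are inverses. Their sum is 𝒪.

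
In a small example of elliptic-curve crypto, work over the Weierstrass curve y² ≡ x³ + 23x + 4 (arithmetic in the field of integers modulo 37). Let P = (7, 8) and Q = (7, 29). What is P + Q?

O

The two points share x = 7 and their y-coordinates satisfy 8 + 29 ≡ 0 (mod 37), so they are inverses. Their sum is ∞.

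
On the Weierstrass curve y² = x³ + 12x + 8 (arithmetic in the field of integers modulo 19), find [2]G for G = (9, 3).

(7, 6)

tangent at (9, 3): λ = (3·9² + 12)/(2·3) ≡ 8/6. 6⁻¹ ≡ 16 (mod 19), so λ ≡ 8·16 ≡ 14.
  x = λ² - 9 - 9 = 196 - 18 ≡ 7; y = λ·(9 - 7) - 3 ≡ 6. → (7, 6)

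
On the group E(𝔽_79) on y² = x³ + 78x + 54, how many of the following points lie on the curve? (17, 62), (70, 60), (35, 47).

(17, 62): 62² ≡ 52, rhs ≡ 52 → on.
(70, 60): 60² ≡ 45, rhs ≡ 45 → on.
(35, 47): 47² ≡ 76, rhs ≡ 76 → on.

3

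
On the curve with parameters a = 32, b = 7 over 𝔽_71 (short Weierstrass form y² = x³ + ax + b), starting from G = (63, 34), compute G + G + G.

Repeated addition: build up to 3G.
2G: tangent at (63, 34): λ = (3·63² + 32)/(2·34) ≡ 11/68. 68⁻¹ ≡ 47 (mod 71), so λ ≡ 11·47 ≡ 20.
  x = λ² - 63 - 63 = 400 - 126 ≡ 61; y = λ·(63 - 61) - 34 ≡ 6. → (61, 6)
3G: (61, 6) + (63, 34). λ = (34 - 6)/(63 - 61) ≡ 28/2 mod 71. 2⁻¹ ≡ 36 (mod 71), so λ ≡ 14.
  x = λ² - 61 - 63 = 196 - 124 ≡ 1; y = λ·(61 - 1) - 6 ≡ 53. → (1, 53)

(1, 53)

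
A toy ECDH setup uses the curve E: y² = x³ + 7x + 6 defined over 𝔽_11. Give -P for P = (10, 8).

-(10, 8) = (10, -8 mod 11) = (10, 3).

(10, 3)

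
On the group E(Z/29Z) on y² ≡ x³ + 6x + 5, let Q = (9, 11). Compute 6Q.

Double-and-add on 6 = (110)₂. Start with Q = (9, 11) for the leading 1-bit.
double: tangent at (9, 11): λ = (3·9² + 6)/(2·11) ≡ 17/22. 22⁻¹ ≡ 4 (mod 29) since 22·4 = 88 ≡ 1, so λ ≡ 17·4 ≡ 10.
  x = λ² - 9 - 9 = 100 - 18 ≡ 24; y = λ·(9 - 24) - 11 ≡ 13. → (24, 13)
add Q: (24, 13) + (9, 11). λ = (11 - 13)/(9 - 24) ≡ 27/14 mod 29. 14⁻¹ ≡ 27 (mod 29) since 14·27 = 378 ≡ 1, so λ ≡ 4.
  x = λ² - 24 - 9 = 16 - 33 ≡ 12; y = λ·(24 - 12) - 13 ≡ 6. → (12, 6)
double: tangent at (12, 6): λ = (3·12² + 6)/(2·6) ≡ 3/12. 12⁻¹ ≡ 17 (mod 29) since 12·17 = 204 ≡ 1, so λ ≡ 3·17 ≡ 22.
  x = λ² - 12 - 12 = 484 - 24 ≡ 25; y = λ·(12 - 25) - 6 ≡ 27. → (25, 27)

(25, 27)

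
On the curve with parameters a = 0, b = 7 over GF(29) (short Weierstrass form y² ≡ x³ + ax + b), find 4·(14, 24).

Write G = (14, 24).
Repeated addition: build up to 4G.
2G: tangent at (14, 24): λ = (3·14² + 0)/(2·24) ≡ 8/19. 19⁻¹ ≡ 26 (mod 29) since 19·26 = 494 ≡ 1, so λ ≡ 8·26 ≡ 5.
  x = λ² - 14 - 14 = 25 - 28 ≡ 26; y = λ·(14 - 26) - 24 ≡ 3. → (26, 3)
3G: (26, 3) + (14, 24). λ = (24 - 3)/(14 - 26) ≡ 21/17 mod 29. 17⁻¹ ≡ 12 (mod 29), so λ ≡ 20.
  x = λ² - 26 - 14 = 400 - 40 ≡ 12; y = λ·(26 - 12) - 3 ≡ 16. → (12, 16)
4G: (12, 16) + (14, 24). λ = (24 - 16)/(14 - 12) ≡ 8/2 mod 29. 2⁻¹ ≡ 15 (mod 29) since 2·15 = 30 ≡ 1, so λ ≡ 4.
  x = λ² - 12 - 14 = 16 - 26 ≡ 19; y = λ·(12 - 19) - 16 ≡ 14. → (19, 14)

(19, 14)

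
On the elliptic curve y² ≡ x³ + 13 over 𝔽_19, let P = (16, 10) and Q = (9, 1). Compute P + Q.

(16, 10) + (9, 1). λ = (1 - 10)/(9 - 16) ≡ 10/12 mod 19. 12⁻¹ ≡ 8 (mod 19), so λ ≡ 4.
  x = λ² - 16 - 9 = 16 - 25 ≡ 10; y = λ·(16 - 10) - 10 ≡ 14. → (10, 14)

(10, 14)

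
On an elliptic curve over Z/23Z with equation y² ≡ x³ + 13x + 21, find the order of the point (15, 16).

8

2P: tangent at (15, 16): λ = (3·15² + 13)/(2·16) ≡ 21/9. 9⁻¹ ≡ 18 (mod 23), so λ ≡ 21·18 ≡ 10.
  x = λ² - 15 - 15 = 100 - 30 ≡ 1; y = λ·(15 - 1) - 16 ≡ 9. → (1, 9)
3P: (1, 9) + (15, 16). λ = (16 - 9)/(15 - 1) ≡ 7/14 mod 23. 14⁻¹ ≡ 5 (mod 23) since 14·5 = 70 ≡ 1, so λ ≡ 12.
  x = λ² - 1 - 15 = 144 - 16 ≡ 13; y = λ·(1 - 13) - 9 ≡ 8. → (13, 8)
4P: (13, 8) + (15, 16). λ = (16 - 8)/(15 - 13) ≡ 8/2 mod 23. 2⁻¹ ≡ 12 (mod 23) since 2·12 = 24 ≡ 1, so λ ≡ 4.
  x = λ² - 13 - 15 = 16 - 28 ≡ 11; y = λ·(13 - 11) - 8 ≡ 0. → (11, 0)
5P: (11, 0) + (15, 16). λ = (16 - 0)/(15 - 11) ≡ 16/4 mod 23. 4⁻¹ ≡ 6 (mod 23), so λ ≡ 4.
  x = λ² - 11 - 15 = 16 - 26 ≡ 13; y = λ·(11 - 13) - 0 ≡ 15. → (13, 15)
6P: (13, 15) + (15, 16). λ = (16 - 15)/(15 - 13) ≡ 1/2 mod 23. 2⁻¹ ≡ 12 (mod 23), so λ ≡ 12.
  x = λ² - 13 - 15 = 144 - 28 ≡ 1; y = λ·(13 - 1) - 15 ≡ 14. → (1, 14)
7P: (1, 14) + (15, 16). λ = (16 - 14)/(15 - 1) ≡ 2/14 mod 23. 14⁻¹ ≡ 5 (mod 23), so λ ≡ 10.
  x = λ² - 1 - 15 = 100 - 16 ≡ 15; y = λ·(1 - 15) - 14 ≡ 7. → (15, 7)
8P: (15, 7) + (15, 16): same x and y₁ ≡ -y₂, so the sum is the point at infinity.
8P = the point at infinity, so the order is 8.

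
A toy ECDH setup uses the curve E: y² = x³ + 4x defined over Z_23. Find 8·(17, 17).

O

Write P = (17, 17).
Double-and-add on 8 = (1000)₂. Start with P = (17, 17) for the leading 1-bit.
double: tangent at (17, 17): λ = (3·17² + 4)/(2·17) ≡ 20/11. 11⁻¹ ≡ 21 (mod 23) since 11·21 = 231 ≡ 1, so λ ≡ 20·21 ≡ 6.
  x = λ² - 17 - 17 = 36 - 34 ≡ 2; y = λ·(17 - 2) - 17 ≡ 4. → (2, 4)
double: tangent at (2, 4): λ = (3·2² + 4)/(2·4) ≡ 16/8. 8⁻¹ ≡ 3 (mod 23), so λ ≡ 16·3 ≡ 2.
  x = λ² - 2 - 2 = 4 - 4 ≡ 0; y = λ·(2 - 0) - 4 ≡ 0. → (0, 0)
double: (0, 0) + (0, 0): same x and y₁ ≡ -y₂, so the sum is 𝒪.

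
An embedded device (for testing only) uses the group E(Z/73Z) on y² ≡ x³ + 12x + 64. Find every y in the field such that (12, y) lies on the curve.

x³ + 12x + 64 = 1936 ≡ 38 (mod 73).
Square roots of 38 mod 73: 29 and 44 (since 29² = 841 ≡ 38).

29, 44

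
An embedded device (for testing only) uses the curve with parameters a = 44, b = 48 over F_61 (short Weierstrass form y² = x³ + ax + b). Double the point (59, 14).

tangent at (59, 14): λ = (3·59² + 44)/(2·14) ≡ 56/28. 28⁻¹ ≡ 24 (mod 61) since 28·24 = 672 ≡ 1, so λ ≡ 56·24 ≡ 2.
  x = λ² - 59 - 59 = 4 - 118 ≡ 8; y = λ·(59 - 8) - 14 ≡ 27. → (8, 27)

(8, 27)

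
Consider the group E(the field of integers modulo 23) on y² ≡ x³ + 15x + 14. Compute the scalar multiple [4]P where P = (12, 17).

Repeated addition: build up to 4P.
2P: tangent at (12, 17): λ = (3·12² + 15)/(2·17) ≡ 10/11. 11⁻¹ ≡ 21 (mod 23), so λ ≡ 10·21 ≡ 3.
  x = λ² - 12 - 12 = 9 - 24 ≡ 8; y = λ·(12 - 8) - 17 ≡ 18. → (8, 18)
3P: (8, 18) + (12, 17). λ = (17 - 18)/(12 - 8) ≡ 22/4 mod 23. 4⁻¹ ≡ 6 (mod 23), so λ ≡ 17.
  x = λ² - 8 - 12 = 289 - 20 ≡ 16; y = λ·(8 - 16) - 18 ≡ 7. → (16, 7)
4P: (16, 7) + (12, 17). λ = (17 - 7)/(12 - 16) ≡ 10/19 mod 23. 19⁻¹ ≡ 17 (mod 23), so λ ≡ 9.
  x = λ² - 16 - 12 = 81 - 28 ≡ 7; y = λ·(16 - 7) - 7 ≡ 5. → (7, 5)

(7, 5)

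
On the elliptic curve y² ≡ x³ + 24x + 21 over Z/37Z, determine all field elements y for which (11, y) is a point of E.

5, 32

x³ + 24x + 21 = 1616 ≡ 25 (mod 37).
Square roots of 25 mod 37: 5 and 32 (since 5² = 25 ≡ 25).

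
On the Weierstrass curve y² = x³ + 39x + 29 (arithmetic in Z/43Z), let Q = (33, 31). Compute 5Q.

Repeated addition: build up to 5Q.
2Q: tangent at (33, 31): λ = (3·33² + 39)/(2·31) ≡ 38/19. 19⁻¹ ≡ 34 (mod 43), so λ ≡ 38·34 ≡ 2.
  x = λ² - 33 - 33 = 4 - 66 ≡ 24; y = λ·(33 - 24) - 31 ≡ 30. → (24, 30)
3Q: (24, 30) + (33, 31). λ = (31 - 30)/(33 - 24) ≡ 1/9 mod 43. 9⁻¹ ≡ 24 (mod 43), so λ ≡ 24.
  x = λ² - 24 - 33 = 576 - 57 ≡ 3; y = λ·(24 - 3) - 30 ≡ 1. → (3, 1)
4Q: (3, 1) + (33, 31). λ = (31 - 1)/(33 - 3) ≡ 30/30 mod 43. 30⁻¹ ≡ 33 (mod 43), so λ ≡ 1.
  x = λ² - 3 - 33 = 1 - 36 ≡ 8; y = λ·(3 - 8) - 1 ≡ 37. → (8, 37)
5Q: (8, 37) + (33, 31). λ = (31 - 37)/(33 - 8) ≡ 37/25 mod 43. 25⁻¹ ≡ 31 (mod 43) since 25·31 = 775 ≡ 1, so λ ≡ 29.
  x = λ² - 8 - 33 = 841 - 41 ≡ 26; y = λ·(8 - 26) - 37 ≡ 0. → (26, 0)

(26, 0)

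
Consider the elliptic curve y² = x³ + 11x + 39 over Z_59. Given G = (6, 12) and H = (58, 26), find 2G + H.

(4, 41)

First 2G:
Repeated addition: build up to 2G.
2G: tangent at (6, 12): λ = (3·6² + 11)/(2·12) ≡ 1/24. 24⁻¹ ≡ 32 (mod 59), so λ ≡ 1·32 ≡ 32.
  x = λ² - 6 - 6 = 1024 - 12 ≡ 9; y = λ·(6 - 9) - 12 ≡ 10. → (9, 10)
2G = (9, 10).
Finally 2G + H:
(9, 10) + (58, 26). λ = (26 - 10)/(58 - 9) ≡ 16/49 mod 59. 49⁻¹ ≡ 53 (mod 59), so λ ≡ 22.
  x = λ² - 9 - 58 = 484 - 67 ≡ 4; y = λ·(9 - 4) - 10 ≡ 41. → (4, 41)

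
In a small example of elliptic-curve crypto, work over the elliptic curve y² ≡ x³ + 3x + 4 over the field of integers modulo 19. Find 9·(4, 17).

(4, 17)

Write G = (4, 17).
Double-and-add on 9 = (1001)₂. Start with G = (4, 17) for the leading 1-bit.
double: tangent at (4, 17): λ = (3·4² + 3)/(2·17) ≡ 13/15. 15⁻¹ ≡ 14 (mod 19) since 15·14 = 210 ≡ 1, so λ ≡ 13·14 ≡ 11.
  x = λ² - 4 - 4 = 121 - 8 ≡ 18; y = λ·(4 - 18) - 17 ≡ 0. → (18, 0)
double: (18, 0) + (18, 0): same x and y₁ ≡ -y₂, so the sum is O.
double: O + O = O (identity).
add G: O + (4, 17) = (4, 17) (identity).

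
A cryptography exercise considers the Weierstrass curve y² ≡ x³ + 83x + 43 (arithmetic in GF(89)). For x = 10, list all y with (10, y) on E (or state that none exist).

x³ + 83x + 43 = 1873 ≡ 4 (mod 89).
Square roots of 4 mod 89: 2 and 87 (since 2² = 4 ≡ 4).

2, 87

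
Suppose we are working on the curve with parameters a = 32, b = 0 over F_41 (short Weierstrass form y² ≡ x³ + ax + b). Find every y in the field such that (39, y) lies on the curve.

16, 25

x³ + 32x + 0 = 60567 ≡ 10 (mod 41).
Square roots of 10 mod 41: 16 and 25 (since 16² = 256 ≡ 10).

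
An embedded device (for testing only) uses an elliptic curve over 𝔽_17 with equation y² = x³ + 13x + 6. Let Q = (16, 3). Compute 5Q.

(5, 14)

Repeated addition: build up to 5Q.
2Q: tangent at (16, 3): λ = (3·16² + 13)/(2·3) ≡ 16/6. 6⁻¹ ≡ 3 (mod 17) since 6·3 = 18 ≡ 1, so λ ≡ 16·3 ≡ 14.
  x = λ² - 16 - 16 = 196 - 32 ≡ 11; y = λ·(16 - 11) - 3 ≡ 16. → (11, 16)
3Q: (11, 16) + (16, 3). λ = (3 - 16)/(16 - 11) ≡ 4/5 mod 17. 5⁻¹ ≡ 7 (mod 17) since 5·7 = 35 ≡ 1, so λ ≡ 11.
  x = λ² - 11 - 16 = 121 - 27 ≡ 9; y = λ·(11 - 9) - 16 ≡ 6. → (9, 6)
4Q: (9, 6) + (16, 3). λ = (3 - 6)/(16 - 9) ≡ 14/7 mod 17. 7⁻¹ ≡ 5 (mod 17) since 7·5 = 35 ≡ 1, so λ ≡ 2.
  x = λ² - 9 - 16 = 4 - 25 ≡ 13; y = λ·(9 - 13) - 6 ≡ 3. → (13, 3)
5Q: (13, 3) + (16, 3). λ = (3 - 3)/(16 - 13) ≡ 0/3 mod 17. 3⁻¹ ≡ 6 (mod 17) since 3·6 = 18 ≡ 1, so λ ≡ 0.
  x = λ² - 13 - 16 = 0 - 29 ≡ 5; y = λ·(13 - 5) - 3 ≡ 14. → (5, 14)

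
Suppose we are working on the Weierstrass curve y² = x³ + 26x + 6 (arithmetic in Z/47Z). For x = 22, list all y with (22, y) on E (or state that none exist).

none

x³ + 26x + 6 = 11226 ≡ 40 (mod 47).
40 is a non-residue mod 47; no y exists.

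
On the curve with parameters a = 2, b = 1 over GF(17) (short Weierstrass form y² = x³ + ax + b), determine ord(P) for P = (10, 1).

12

2P: tangent at (10, 1): λ = (3·10² + 2)/(2·1) ≡ 13/2. 2⁻¹ ≡ 9 (mod 17) since 2·9 = 18 ≡ 1, so λ ≡ 13·9 ≡ 15.
  x = λ² - 10 - 10 = 225 - 20 ≡ 1; y = λ·(10 - 1) - 1 ≡ 15. → (1, 15)
3P: (1, 15) + (10, 1). λ = (1 - 15)/(10 - 1) ≡ 3/9 mod 17. 9⁻¹ ≡ 2 (mod 17), so λ ≡ 6.
  x = λ² - 1 - 10 = 36 - 11 ≡ 8; y = λ·(1 - 8) - 15 ≡ 11. → (8, 11)
4P: (8, 11) + (10, 1). λ = (1 - 11)/(10 - 8) ≡ 7/2 mod 17. 2⁻¹ ≡ 9 (mod 17) since 2·9 = 18 ≡ 1, so λ ≡ 12.
  x = λ² - 8 - 10 = 144 - 18 ≡ 7; y = λ·(8 - 7) - 11 ≡ 1. → (7, 1)
5P: (7, 1) + (10, 1). λ = (1 - 1)/(10 - 7) ≡ 0/3 mod 17. 3⁻¹ ≡ 6 (mod 17), so λ ≡ 0.
  x = λ² - 7 - 10 = 0 - 17 ≡ 0; y = λ·(7 - 0) - 1 ≡ 16. → (0, 16)
6P: (0, 16) + (10, 1). λ = (1 - 16)/(10 - 0) ≡ 2/10 mod 17. 10⁻¹ ≡ 12 (mod 17) since 10·12 = 120 ≡ 1, so λ ≡ 7.
  x = λ² - 0 - 10 = 49 - 10 ≡ 5; y = λ·(0 - 5) - 16 ≡ 0. → (5, 0)
7P: (5, 0) + (10, 1). λ = (1 - 0)/(10 - 5) ≡ 1/5 mod 17. 5⁻¹ ≡ 7 (mod 17) since 5·7 = 35 ≡ 1, so λ ≡ 7.
  x = λ² - 5 - 10 = 49 - 15 ≡ 0; y = λ·(5 - 0) - 0 ≡ 1. → (0, 1)
8P: (0, 1) + (10, 1). λ = (1 - 1)/(10 - 0) ≡ 0/10 mod 17. 10⁻¹ ≡ 12 (mod 17) since 10·12 = 120 ≡ 1, so λ ≡ 0.
  x = λ² - 0 - 10 = 0 - 10 ≡ 7; y = λ·(0 - 7) - 1 ≡ 16. → (7, 16)
9P: (7, 16) + (10, 1). λ = (1 - 16)/(10 - 7) ≡ 2/3 mod 17. 3⁻¹ ≡ 6 (mod 17), so λ ≡ 12.
  x = λ² - 7 - 10 = 144 - 17 ≡ 8; y = λ·(7 - 8) - 16 ≡ 6. → (8, 6)
10P: (8, 6) + (10, 1). λ = (1 - 6)/(10 - 8) ≡ 12/2 mod 17. 2⁻¹ ≡ 9 (mod 17), so λ ≡ 6.
  x = λ² - 8 - 10 = 36 - 18 ≡ 1; y = λ·(8 - 1) - 6 ≡ 2. → (1, 2)
11P: (1, 2) + (10, 1). λ = (1 - 2)/(10 - 1) ≡ 16/9 mod 17. 9⁻¹ ≡ 2 (mod 17) since 9·2 = 18 ≡ 1, so λ ≡ 15.
  x = λ² - 1 - 10 = 225 - 11 ≡ 10; y = λ·(1 - 10) - 2 ≡ 16. → (10, 16)
12P: (10, 16) + (10, 1): same x and y₁ ≡ -y₂, so the sum is O.
12P = O, so the order is 12.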